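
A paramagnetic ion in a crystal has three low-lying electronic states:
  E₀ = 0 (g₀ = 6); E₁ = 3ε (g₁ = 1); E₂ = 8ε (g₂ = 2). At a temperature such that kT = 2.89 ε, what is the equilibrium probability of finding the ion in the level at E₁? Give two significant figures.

0.055

Eᵢ/kT = 0, 1.038, 2.768.
Z = Σ gᵢe^(−Eᵢ/kT) = 6·e^(−0) + 1·e^(−1.038) + 2·e^(−2.768) = 6.000 + 0.3542 + 0.1256 = 6.480.
P₁ = g₁ e^(−E₁/kT) / Z = 0.3542/6.480 = 0.055.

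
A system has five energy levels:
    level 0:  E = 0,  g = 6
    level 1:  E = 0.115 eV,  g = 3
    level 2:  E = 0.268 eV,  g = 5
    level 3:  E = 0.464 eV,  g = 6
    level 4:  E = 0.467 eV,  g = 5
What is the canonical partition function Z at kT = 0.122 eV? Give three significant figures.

Eᵢ/kT = 0, 0.94262, 2.1967, 3.8033, 3.8279.
Z = Σ gᵢe^(−Eᵢ/kT) = 6·e^(−0) + 3·e^(−0.94262) + 5·e^(−2.1967) + 6·e^(−3.8033) + 5·e^(−3.8279) = 6.0000 + 1.1688 + 0.55585 + 0.13378 + 0.10878 = 7.9672.

Z = 7.97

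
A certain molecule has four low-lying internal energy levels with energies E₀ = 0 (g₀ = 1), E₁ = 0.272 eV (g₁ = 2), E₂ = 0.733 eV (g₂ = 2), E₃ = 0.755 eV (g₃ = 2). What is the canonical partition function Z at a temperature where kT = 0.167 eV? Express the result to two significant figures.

Eᵢ/kT = 0, 1.629, 4.389, 4.521.
Z = Σ gᵢe^(−Eᵢ/kT) = 1·e^(−0) + 2·e^(−1.629) + 2·e^(−4.389) + 2·e^(−4.521) = 1.000 + 0.3923 + 0.02483 + 0.02176 = 1.439.

Z = 1.4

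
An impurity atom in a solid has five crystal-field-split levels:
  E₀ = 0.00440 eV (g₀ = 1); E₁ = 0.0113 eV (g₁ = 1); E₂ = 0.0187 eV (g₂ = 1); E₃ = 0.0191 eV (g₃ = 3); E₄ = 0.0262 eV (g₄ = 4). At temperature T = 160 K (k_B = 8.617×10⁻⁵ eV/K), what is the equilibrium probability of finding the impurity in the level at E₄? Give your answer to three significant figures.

k_BT = 8.617×10⁻⁵ × 160 K = 0.013787 eV.
Eᵢ/kT = 0.31914, 0.81961, 1.3564, 1.3854, 1.9003.
Z = Σ gᵢe^(−Eᵢ/kT) = 1·e^(−0.31914) + 1·e^(−0.81961) + 1·e^(−1.3564) + 3·e^(−1.3854) + 4·e^(−1.9003) = 0.72677 + 0.44060 + 0.25759 + 0.75067 + 0.59810 = 2.7737.
P₄ = g₄ e^(−E₄/kT) / Z = 0.59810/2.7737 = 0.216.

0.216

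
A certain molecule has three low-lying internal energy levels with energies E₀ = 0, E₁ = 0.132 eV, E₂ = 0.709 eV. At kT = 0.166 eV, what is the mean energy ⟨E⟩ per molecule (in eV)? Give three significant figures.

0.0474 eV

Eᵢ/kT = 0, 0.79518, 4.2711.
Z = Σ e^(−Eᵢ/kT) = e^(−0) + e^(−0.79518) + e^(−4.2711) = 1.0000 + 0.45150 + 0.013966 = 1.4655.
⟨E⟩ = Σ Eᵢ e^(−Eᵢ/kT) / Z = (0·1.0000 + 0.132·0.45150 + 0.709·0.013966) / 1.4655 = 0.0474 eV.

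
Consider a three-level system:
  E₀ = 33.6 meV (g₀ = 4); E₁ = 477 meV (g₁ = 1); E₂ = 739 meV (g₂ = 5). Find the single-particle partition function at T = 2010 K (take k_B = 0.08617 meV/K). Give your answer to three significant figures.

Z = 3.43

k_BT = 0.08617 × 2010 K = 173.20 meV.
Eᵢ/kT = 0.19400, 2.7540, 4.2667.
Z = Σ gᵢe^(−Eᵢ/kT) = 4·e^(−0.19400) + 1·e^(−2.7540) + 5·e^(−4.2667) = 3.2946 + 0.063673 + 0.070140 = 3.4284.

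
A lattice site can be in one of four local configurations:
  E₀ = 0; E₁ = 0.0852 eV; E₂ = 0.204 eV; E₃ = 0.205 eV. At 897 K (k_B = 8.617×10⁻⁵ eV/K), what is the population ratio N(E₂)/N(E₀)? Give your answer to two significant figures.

0.071

k_BT = 8.617×10⁻⁵ × 897 K = 0.07729 eV.
n₂/n₀ = exp[−(E₂−E₀)/kT] = exp(−(0.204 eV)/(0.07729 eV)) = exp(-2.639) = 0.071.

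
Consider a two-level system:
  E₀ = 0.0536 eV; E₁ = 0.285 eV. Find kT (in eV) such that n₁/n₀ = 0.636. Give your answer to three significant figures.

0.511 eV

n₁/n₀ = exp[−(E₁−E₀)/kT] = 0.636.
⇒ (E₁−E₀)/kT = ln(1/0.636) = ln(1.5723) = 0.45254.
kT = 0.2314 eV / 0.45254 = 0.511 eV.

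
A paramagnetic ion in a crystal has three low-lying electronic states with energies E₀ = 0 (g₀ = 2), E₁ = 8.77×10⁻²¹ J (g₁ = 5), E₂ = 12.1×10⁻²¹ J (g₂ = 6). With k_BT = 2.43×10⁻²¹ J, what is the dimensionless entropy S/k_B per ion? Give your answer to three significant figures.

1.10

Eᵢ/kT = 0, 3.6091, 4.9794.
Z = Σ gᵢe^(−Eᵢ/kT) = 2·e^(−0) + 5·e^(−3.6091) + 6·e^(−4.9794) = 2.0000 + 0.13538 + 0.041269 = 2.1766.
⟨E⟩ = Σ EᵢPᵢ = 0.77490 ×10⁻²¹ J.
S/k_B = ln Z + ⟨E⟩/kT = ln(2.1766) + 0.77490/2.43 = 0.77776 + 0.31889 = 1.10.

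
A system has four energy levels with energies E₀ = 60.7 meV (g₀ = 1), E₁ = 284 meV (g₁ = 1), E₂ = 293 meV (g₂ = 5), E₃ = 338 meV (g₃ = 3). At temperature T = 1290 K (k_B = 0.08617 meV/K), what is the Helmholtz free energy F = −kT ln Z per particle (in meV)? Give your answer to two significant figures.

k_BT = 0.08617 × 1290 K = 111.2 meV.
Eᵢ/kT = 0.5459, 2.554, 2.635, 3.040.
Z = Σ gᵢe^(−Eᵢ/kT) = 1·e^(−0.5459) + 1·e^(−2.554) + 5·e^(−2.635) + 3·e^(−3.040) = 0.5793 + 0.07777 + 0.3586 + 0.1435 = 1.159.
F = −kT ln Z = −111.2 × ln(1.159) = −111.2 × 0.1476 = -16 meV.

-16 meV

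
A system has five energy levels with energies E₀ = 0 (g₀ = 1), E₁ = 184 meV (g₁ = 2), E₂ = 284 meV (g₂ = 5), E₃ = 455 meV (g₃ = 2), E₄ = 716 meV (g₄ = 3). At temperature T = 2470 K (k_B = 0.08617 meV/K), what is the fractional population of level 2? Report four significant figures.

0.3763

k_BT = 0.08617 × 2470 K = 212.840 meV.
Eᵢ/kT = 0, 0.864499, 1.33434, 2.13776, 3.36403.
Z = Σ gᵢe^(−Eᵢ/kT) = 1·e^(−0) + 2·e^(−0.864499) + 5·e^(−1.33434) + 2·e^(−2.13776) + 3·e^(−3.36403) = 1.00000 + 0.842525 + 1.31666 + 0.235837 + 0.103787 = 3.49881.
P₂ = g₂ e^(−E₂/kT) / Z = 1.31666/3.49881 = 0.3763.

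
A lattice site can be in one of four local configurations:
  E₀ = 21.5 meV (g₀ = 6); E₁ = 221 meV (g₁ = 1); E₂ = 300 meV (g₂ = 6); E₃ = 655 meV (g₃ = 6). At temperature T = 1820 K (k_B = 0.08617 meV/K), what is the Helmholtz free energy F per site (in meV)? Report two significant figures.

-290 meV

k_BT = 0.08617 × 1820 K = 156.8 meV.
Eᵢ/kT = 0.1371, 1.409, 1.913, 4.177.
Z = Σ gᵢe^(−Eᵢ/kT) = 6·e^(−0.1371) + 1·e^(−1.409) + 6·e^(−1.913) + 6·e^(−4.177) = 5.231 + 0.2444 + 0.8858 + 0.09207 = 6.453.
F = −kT ln Z = −156.8 × ln(6.453) = −156.8 × 1.865 = -290 meV.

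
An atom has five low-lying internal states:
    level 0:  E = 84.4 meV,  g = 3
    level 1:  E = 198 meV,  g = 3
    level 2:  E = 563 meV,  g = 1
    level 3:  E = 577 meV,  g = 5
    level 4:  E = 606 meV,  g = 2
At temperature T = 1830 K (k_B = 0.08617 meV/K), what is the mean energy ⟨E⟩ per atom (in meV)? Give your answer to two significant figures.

k_BT = 0.08617 × 1830 K = 157.7 meV.
Eᵢ/kT = 0.5352, 1.256, 3.570, 3.659, 3.843.
Z = Σ gᵢe^(−Eᵢ/kT) = 3·e^(−0.5352) + 3·e^(−1.256) + 1·e^(−3.570) + 5·e^(−3.659) + 2·e^(−3.843) = 1.757 + 0.8544 + 0.02816 + 0.1288 + 0.04286 = 2.811.
⟨E⟩ = Σ Eᵢ gᵢe^(−Eᵢ/kT) / Z = (84.4·1.757 + 198·0.8544 + 563·0.02816 + 577·0.1288 + 606·0.04286) / 2.811 = 150 meV.

150 meV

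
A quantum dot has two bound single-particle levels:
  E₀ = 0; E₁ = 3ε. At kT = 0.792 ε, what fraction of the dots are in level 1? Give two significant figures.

Eᵢ/kT = 0, 3.788.
Z = Σ e^(−Eᵢ/kT) = e^(−0) + e^(−3.788) = 1.000 + 0.02264 = 1.023.
P₁ = e^(−E₁/kT) / Z = 0.02264/1.023 = 0.022.

0.022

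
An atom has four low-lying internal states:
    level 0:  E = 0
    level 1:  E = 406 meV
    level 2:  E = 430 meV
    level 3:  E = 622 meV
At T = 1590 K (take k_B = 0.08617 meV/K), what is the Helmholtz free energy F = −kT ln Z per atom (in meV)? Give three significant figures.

k_BT = 0.08617 × 1590 K = 137.01 meV.
Eᵢ/kT = 0, 2.9633, 3.1385, 4.5398.
Z = Σ e^(−Eᵢ/kT) = e^(−0) + e^(−2.9633) + e^(−3.1385) + e^(−4.5398) = 1.0000 + 0.051648 + 0.043348 + 0.010676 = 1.1057.
F = −kT ln Z = −137.01 × ln(1.1057) = −137.01 × 0.10048 = -13.8 meV.

-13.8 meV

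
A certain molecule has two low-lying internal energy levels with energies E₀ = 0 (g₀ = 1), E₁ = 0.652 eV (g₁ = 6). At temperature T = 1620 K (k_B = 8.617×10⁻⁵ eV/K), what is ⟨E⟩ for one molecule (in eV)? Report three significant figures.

k_BT = 8.617×10⁻⁵ × 1620 K = 0.13960 eV.
Eᵢ/kT = 0, 4.6705.
Z = Σ gᵢe^(−Eᵢ/kT) = 1·e^(−0) + 6·e^(−4.6705) = 1.0000 + 0.056206 = 1.0562.
⟨E⟩ = Σ Eᵢ gᵢe^(−Eᵢ/kT) / Z = (0·1.0000 + 0.652·0.056206) / 1.0562 = 0.0347 eV.

0.0347 eV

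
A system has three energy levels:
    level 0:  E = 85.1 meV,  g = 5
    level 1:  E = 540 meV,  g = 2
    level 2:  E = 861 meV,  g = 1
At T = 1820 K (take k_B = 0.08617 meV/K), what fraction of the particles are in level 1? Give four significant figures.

0.02149

k_BT = 0.08617 × 1820 K = 156.829 meV.
Eᵢ/kT = 0.542629, 3.44324, 5.49006.
Z = Σ gᵢe^(−Eᵢ/kT) = 5·e^(−0.542629) + 2·e^(−3.44324) + 1·e^(−5.49006) = 2.90609 + 0.0639219 + 0.00412760 = 2.97414.
P₁ = g₁ e^(−E₁/kT) / Z = 0.0639219/2.97414 = 0.02149.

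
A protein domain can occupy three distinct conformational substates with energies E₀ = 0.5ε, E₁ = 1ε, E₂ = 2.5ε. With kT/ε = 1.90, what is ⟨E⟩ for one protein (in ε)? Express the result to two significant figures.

1.0 ε

Eᵢ/kT = 0.2632, 0.5263, 1.316.
Z = Σ e^(−Eᵢ/kT) = e^(−0.2632) + e^(−0.5263) + e^(−1.316) = 0.7686 + 0.5908 + 0.2682 = 1.628.
⟨E⟩ = Σ Eᵢ e^(−Eᵢ/kT) / Z = (0.5·0.7686 + 1·0.5908 + 2.5·0.2682) / 1.628 = 1.0 ε.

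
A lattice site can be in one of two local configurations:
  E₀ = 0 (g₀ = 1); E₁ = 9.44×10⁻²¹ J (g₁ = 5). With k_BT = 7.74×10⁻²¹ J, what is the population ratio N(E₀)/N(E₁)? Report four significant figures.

n₀/n₁ = (g₀/g₁) exp[−(E₀−E₁)/kT] = (1/5) × exp(−(-9.44 ×10⁻²¹ J)/(7.74 ×10⁻²¹ J)) = (1/5) × exp(1.21964) = 0.6772.

0.6772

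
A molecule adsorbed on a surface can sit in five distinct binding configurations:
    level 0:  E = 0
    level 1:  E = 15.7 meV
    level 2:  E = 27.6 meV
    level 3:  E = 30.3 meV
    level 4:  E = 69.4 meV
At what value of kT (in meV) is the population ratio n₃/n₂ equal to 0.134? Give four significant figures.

1.343 meV

n₃/n₂ = exp[−(E₃−E₂)/kT] = 0.134.
⇒ (E₃−E₂)/kT = ln(1/0.134) = ln(7.46269) = 2.00992.
kT = 2.7 meV / 2.00992 = 1.343 meV.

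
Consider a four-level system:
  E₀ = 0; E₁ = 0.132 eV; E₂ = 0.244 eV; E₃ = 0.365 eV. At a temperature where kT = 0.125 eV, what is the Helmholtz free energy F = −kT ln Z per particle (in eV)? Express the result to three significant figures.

Eᵢ/kT = 0, 1.0560, 1.9520, 2.9200.
Z = Σ e^(−Eᵢ/kT) = e^(−0) + e^(−1.0560) + e^(−1.9520) + e^(−2.9200) = 1.0000 + 0.34784 + 0.14199 + 0.053934 = 1.5438.
F = −kT ln Z = −0.125 × ln(1.5438) = −0.125 × 0.43425 = -0.0543 eV.

-0.0543 eV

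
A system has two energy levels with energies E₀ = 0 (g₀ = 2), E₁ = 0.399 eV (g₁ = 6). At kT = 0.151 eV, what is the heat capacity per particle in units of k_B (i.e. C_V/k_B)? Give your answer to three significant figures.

Eᵢ/kT = 0, 2.6424.
Z = Σ gᵢe^(−Eᵢ/kT) = 2·e^(−0) + 6·e^(−2.6424) = 2.0000 + 0.42714 = 2.4271.
⟨E⟩ = 0.070219 eV, ⟨E²⟩ = 0.028017 eV².
C_V/k_B = (⟨E²⟩ − ⟨E⟩²)/(kT)² = (0.028017 − 0.0049307)/0.022801 = 1.01.

1.01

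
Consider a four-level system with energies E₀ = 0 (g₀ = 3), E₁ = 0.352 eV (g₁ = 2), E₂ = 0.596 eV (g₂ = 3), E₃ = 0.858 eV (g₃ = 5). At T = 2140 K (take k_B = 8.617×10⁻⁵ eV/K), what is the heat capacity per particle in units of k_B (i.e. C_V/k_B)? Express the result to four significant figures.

0.8531

k_BT = 8.617×10⁻⁵ × 2140 K = 0.184404 eV.
Eᵢ/kT = 0, 1.90885, 3.23203, 4.65283.
Z = Σ gᵢe^(−Eᵢ/kT) = 3·e^(−0) + 2·e^(−1.90885) + 3·e^(−3.23203) + 5·e^(−4.65283) = 3.00000 + 0.296502 + 0.118432 + 0.0476729 = 3.46261.
⟨E⟩ = 0.0623395 eV, ⟨E²⟩ = 0.0328948 eV².
C_V/k_B = (⟨E²⟩ − ⟨E⟩²)/(kT)² = (0.0328948 − 0.00388621)/0.0340048 = 0.8531.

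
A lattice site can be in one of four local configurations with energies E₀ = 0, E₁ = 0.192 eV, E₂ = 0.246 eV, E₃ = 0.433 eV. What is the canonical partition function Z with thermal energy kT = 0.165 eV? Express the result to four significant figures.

Z = 1.610

Eᵢ/kT = 0, 1.16364, 1.49091, 2.62424.
Z = Σ e^(−Eᵢ/kT) = e^(−0) + e^(−1.16364) + e^(−1.49091) + e^(−2.62424) = 1.00000 + 0.312347 + 0.225168 + 0.0724948 = 1.61001.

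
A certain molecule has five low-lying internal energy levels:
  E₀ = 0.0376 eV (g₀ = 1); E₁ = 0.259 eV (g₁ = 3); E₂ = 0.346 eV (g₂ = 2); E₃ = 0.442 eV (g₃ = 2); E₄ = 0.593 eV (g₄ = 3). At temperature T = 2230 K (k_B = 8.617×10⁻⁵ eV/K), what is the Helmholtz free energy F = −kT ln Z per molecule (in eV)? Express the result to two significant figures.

k_BT = 8.617×10⁻⁵ × 2230 K = 0.1922 eV.
Eᵢ/kT = 0.1956, 1.348, 1.800, 2.300, 3.085.
Z = Σ gᵢe^(−Eᵢ/kT) = 1·e^(−0.1956) + 3·e^(−1.348) + 2·e^(−1.800) + 2·e^(−2.300) + 3·e^(−3.085) = 0.8223 + 0.7793 + 0.3306 + 0.2005 + 0.1372 = 2.270.
F = −kT ln Z = −0.1922 × ln(2.270) = −0.1922 × 0.8198 = -0.16 eV.

-0.16 eV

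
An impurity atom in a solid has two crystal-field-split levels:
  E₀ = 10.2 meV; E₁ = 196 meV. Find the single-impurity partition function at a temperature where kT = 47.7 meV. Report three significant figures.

Eᵢ/kT = 0.21384, 4.1090.
Z = Σ e^(−Eᵢ/kT) = e^(−0.21384) + e^(−4.1090) = 0.80748 + 0.016424 = 0.82390.

Z = 0.824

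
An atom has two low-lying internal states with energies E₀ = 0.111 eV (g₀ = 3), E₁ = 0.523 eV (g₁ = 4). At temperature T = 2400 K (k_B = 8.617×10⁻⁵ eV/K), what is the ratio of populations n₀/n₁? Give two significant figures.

5.5

k_BT = 8.617×10⁻⁵ × 2400 K = 0.2068 eV.
n₀/n₁ = (g₀/g₁) exp[−(E₀−E₁)/kT] = (3/4) × exp(−(-0.412 eV)/(0.2068 eV)) = (3/4) × exp(1.992) = 5.5.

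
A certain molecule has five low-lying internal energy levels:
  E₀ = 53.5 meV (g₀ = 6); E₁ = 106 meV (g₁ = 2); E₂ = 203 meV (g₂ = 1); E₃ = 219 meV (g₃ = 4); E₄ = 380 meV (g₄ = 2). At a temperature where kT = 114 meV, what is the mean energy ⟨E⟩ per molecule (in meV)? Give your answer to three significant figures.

Eᵢ/kT = 0.46930, 0.92982, 1.7807, 1.9211, 3.3333.
Z = Σ gᵢe^(−Eᵢ/kT) = 6·e^(−0.46930) + 2·e^(−0.92982) + 1·e^(−1.7807) + 4·e^(−1.9211) + 2·e^(−3.3333) = 3.7526 + 0.78925 + 0.16852 + 0.58578 + 0.071350 = 5.3675.
⟨E⟩ = Σ Eᵢ gᵢe^(−Eᵢ/kT) / Z = (53.5·3.7526 + 106·0.78925 + 203·0.16852 + 219·0.58578 + 380·0.071350) / 5.3675 = 88.3 meV.

88.3 meV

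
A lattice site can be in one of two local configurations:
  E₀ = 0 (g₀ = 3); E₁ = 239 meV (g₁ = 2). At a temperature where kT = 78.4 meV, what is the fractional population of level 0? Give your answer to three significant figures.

Eᵢ/kT = 0, 3.0485.
Z = Σ gᵢe^(−Eᵢ/kT) = 3·e^(−0) + 2·e^(−3.0485) = 3.0000 + 0.094860 = 3.0949.
P₀ = g₀ e^(−E₀/kT) / Z = 3.0000/3.0949 = 0.969.

0.969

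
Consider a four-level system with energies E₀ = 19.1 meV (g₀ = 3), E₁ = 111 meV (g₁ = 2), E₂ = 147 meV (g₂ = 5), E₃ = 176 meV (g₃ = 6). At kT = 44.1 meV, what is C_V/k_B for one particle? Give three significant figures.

Eᵢ/kT = 0.43311, 2.5170, 3.3333, 3.9909.
Z = Σ gᵢe^(−Eᵢ/kT) = 3·e^(−0.43311) + 2·e^(−2.5170) + 5·e^(−3.3333) + 6·e^(−3.9909) = 1.9455 + 0.16140 + 0.17838 + 0.11090 = 2.3962.
⟨E⟩ = 42.073 meV, ⟨E²⟩ = 4168.3 meV².
C_V/k_B = (⟨E²⟩ − ⟨E⟩²)/(kT)² = (4168.3 − 1770.1)/1944.8 = 1.23.

1.23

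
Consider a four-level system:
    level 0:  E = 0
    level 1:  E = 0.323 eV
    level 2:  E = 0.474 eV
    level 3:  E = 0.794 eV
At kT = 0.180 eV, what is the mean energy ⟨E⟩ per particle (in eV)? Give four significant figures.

0.07789 eV

Eᵢ/kT = 0, 1.79444, 2.63333, 4.41111.
Z = Σ e^(−Eᵢ/kT) = e^(−0) + e^(−1.79444) + e^(−2.63333) + e^(−4.41111) = 1.00000 + 0.166221 + 0.0718388 + 0.0121417 = 1.25020.
⟨E⟩ = Σ Eᵢ e^(−Eᵢ/kT) / Z = (0·1.00000 + 0.323·0.166221 + 0.474·0.0718388 + 0.794·0.0121417) / 1.25020 = 0.07789 eV.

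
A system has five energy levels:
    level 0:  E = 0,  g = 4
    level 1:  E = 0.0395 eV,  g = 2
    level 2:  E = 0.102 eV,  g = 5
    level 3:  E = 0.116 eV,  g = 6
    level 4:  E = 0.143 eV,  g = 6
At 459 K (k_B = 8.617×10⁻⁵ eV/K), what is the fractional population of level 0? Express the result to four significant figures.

0.7147

k_BT = 8.617×10⁻⁵ × 459 K = 0.0395520 eV.
Eᵢ/kT = 0, 0.998685, 2.57888, 2.93285, 3.61549.
Z = Σ gᵢe^(−Eᵢ/kT) = 4·e^(−0) + 2·e^(−0.998685) + 5·e^(−2.57888) + 6·e^(−2.93285) + 6·e^(−3.61549) = 4.00000 + 0.736727 + 0.379295 + 0.319470 + 0.161422 = 5.59691.
P₀ = g₀ e^(−E₀/kT) / Z = 4.00000/5.59691 = 0.7147.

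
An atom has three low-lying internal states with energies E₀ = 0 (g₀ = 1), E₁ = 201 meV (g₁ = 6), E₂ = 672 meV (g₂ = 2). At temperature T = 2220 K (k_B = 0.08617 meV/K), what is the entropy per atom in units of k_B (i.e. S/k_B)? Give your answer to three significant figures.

1.91

k_BT = 0.08617 × 2220 K = 191.30 meV.
Eᵢ/kT = 0, 1.0507, 3.5128.
Z = Σ gᵢe^(−Eᵢ/kT) = 1·e^(−0) + 6·e^(−1.0507) + 2·e^(−3.5128) = 1.0000 + 2.0982 + 0.059627 = 3.1578.
⟨E⟩ = Σ EᵢPᵢ = 146.24 meV.
S/k_B = ln Z + ⟨E⟩/kT = ln(3.1578) + 146.24/191.30 = 1.1499 + 0.76445 = 1.91.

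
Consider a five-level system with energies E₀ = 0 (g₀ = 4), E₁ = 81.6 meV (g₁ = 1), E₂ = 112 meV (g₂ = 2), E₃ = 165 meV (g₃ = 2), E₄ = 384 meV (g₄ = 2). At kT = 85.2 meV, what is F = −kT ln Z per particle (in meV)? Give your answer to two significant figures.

-140 meV

Eᵢ/kT = 0, 0.9577, 1.315, 1.937, 4.507.
Z = Σ gᵢe^(−Eᵢ/kT) = 4·e^(−0) + 1·e^(−0.9577) + 2·e^(−1.315) + 2·e^(−1.937) + 2·e^(−4.507) = 4.000 + 0.3838 + 0.5369 + 0.2883 + 0.02206 = 5.231.
F = −kT ln Z = −85.2 × ln(5.231) = −85.2 × 1.655 = -140 meV.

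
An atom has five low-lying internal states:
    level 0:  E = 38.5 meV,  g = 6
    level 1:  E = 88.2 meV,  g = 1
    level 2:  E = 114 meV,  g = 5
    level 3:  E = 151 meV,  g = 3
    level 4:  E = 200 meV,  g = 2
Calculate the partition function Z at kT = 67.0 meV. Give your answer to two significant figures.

Eᵢ/kT = 0.5746, 1.316, 1.701, 2.254, 2.985.
Z = Σ gᵢe^(−Eᵢ/kT) = 6·e^(−0.5746) + 1·e^(−1.316) + 5·e^(−1.701) + 3·e^(−2.254) + 2·e^(−2.985) = 3.378 + 0.2682 + 0.9125 + 0.3149 + 0.1011 = 4.975.

Z = 5.0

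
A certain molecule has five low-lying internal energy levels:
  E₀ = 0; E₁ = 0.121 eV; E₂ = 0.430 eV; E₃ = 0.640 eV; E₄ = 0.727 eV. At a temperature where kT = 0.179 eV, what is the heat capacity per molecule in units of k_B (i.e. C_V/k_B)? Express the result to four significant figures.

Eᵢ/kT = 0, 0.675978, 2.40223, 3.57542, 4.06145.
Z = Σ e^(−Eᵢ/kT) = e^(−0) + e^(−0.675978) + e^(−2.40223) + e^(−3.57542) + e^(−4.06145) = 1.00000 + 0.508659 + 0.0905159 + 0.0280037 + 0.0172240 = 1.64440.
⟨E⟩ = 0.0796119 eV, ⟨E²⟩ = 0.0272181 eV².
C_V/k_B = (⟨E²⟩ − ⟨E⟩²)/(kT)² = (0.0272181 − 0.00633805)/0.0320410 = 0.6517.

0.6517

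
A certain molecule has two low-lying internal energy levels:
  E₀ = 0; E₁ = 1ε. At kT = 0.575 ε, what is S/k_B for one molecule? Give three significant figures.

0.422

Eᵢ/kT = 0, 1.7391.
Z = Σ e^(−Eᵢ/kT) = e^(−0) + e^(−1.7391) = 1.0000 + 0.17568 = 1.1757.
⟨E⟩ = Σ EᵢPᵢ = 0.14943 ε.
S/k_B = ln Z + ⟨E⟩/kT = ln(1.1757) + 0.14943/0.575 = 0.16186 + 0.25988 = 0.422.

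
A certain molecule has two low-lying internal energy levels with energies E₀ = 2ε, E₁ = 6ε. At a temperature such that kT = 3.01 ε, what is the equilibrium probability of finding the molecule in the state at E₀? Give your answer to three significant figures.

0.791

Eᵢ/kT = 0.66445, 1.9934.
Z = Σ e^(−Eᵢ/kT) = e^(−0.66445) + e^(−1.9934) = 0.51456 + 0.13623 = 0.65079.
P₀ = e^(−E₀/kT) / Z = 0.51456/0.65079 = 0.791.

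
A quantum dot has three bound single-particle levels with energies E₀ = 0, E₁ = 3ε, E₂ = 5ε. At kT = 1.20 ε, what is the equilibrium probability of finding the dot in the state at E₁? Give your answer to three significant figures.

Eᵢ/kT = 0, 2.5000, 4.1667.
Z = Σ e^(−Eᵢ/kT) = e^(−0) + e^(−2.5000) + e^(−4.1667) = 1.0000 + 0.082085 + 0.015503 = 1.0976.
P₁ = e^(−E₁/kT) / Z = 0.082085/1.0976 = 0.0748.

0.0748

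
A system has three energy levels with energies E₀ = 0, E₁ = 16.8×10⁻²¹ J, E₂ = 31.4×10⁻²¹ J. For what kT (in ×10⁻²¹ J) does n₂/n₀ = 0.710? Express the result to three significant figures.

91.7 ×10⁻²¹ J

n₂/n₀ = exp[−(E₂−E₀)/kT] = 0.710.
⇒ (E₂−E₀)/kT = ln(1/0.710) = ln(1.4085) = 0.34253.
kT = 31.4 ×10⁻²¹ J / 0.34253 = 91.7 ×10⁻²¹ J.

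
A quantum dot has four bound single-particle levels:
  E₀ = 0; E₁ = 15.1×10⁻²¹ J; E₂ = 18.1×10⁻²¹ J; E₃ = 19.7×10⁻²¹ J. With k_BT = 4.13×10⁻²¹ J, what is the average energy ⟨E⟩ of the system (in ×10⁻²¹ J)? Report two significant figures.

0.75 ×10⁻²¹ J

Eᵢ/kT = 0, 3.656, 4.383, 4.770.
Z = Σ e^(−Eᵢ/kT) = e^(−0) + e^(−3.656) + e^(−4.383) + e^(−4.770) = 1.000 + 0.02584 + 0.01249 + 0.008480 = 1.047.
⟨E⟩ = Σ Eᵢ e^(−Eᵢ/kT) / Z = (0·1.000 + 15.1·0.02584 + 18.1·0.01249 + 19.7·0.008480) / 1.047 = 0.75 ×10⁻²¹ J.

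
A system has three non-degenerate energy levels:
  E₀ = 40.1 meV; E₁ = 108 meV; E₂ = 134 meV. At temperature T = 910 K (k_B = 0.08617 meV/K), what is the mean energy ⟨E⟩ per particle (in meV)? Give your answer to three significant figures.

73.1 meV

k_BT = 0.08617 × 910 K = 78.415 meV.
Eᵢ/kT = 0.51138, 1.3773, 1.7089.
Z = Σ e^(−Eᵢ/kT) = e^(−0.51138) + e^(−1.3773) + e^(−1.7089) = 0.59967 + 0.25226 + 0.18106 = 1.0330.
⟨E⟩ = Σ Eᵢ e^(−Eᵢ/kT) / Z = (40.1·0.59967 + 108·0.25226 + 134·0.18106) / 1.0330 = 73.1 meV.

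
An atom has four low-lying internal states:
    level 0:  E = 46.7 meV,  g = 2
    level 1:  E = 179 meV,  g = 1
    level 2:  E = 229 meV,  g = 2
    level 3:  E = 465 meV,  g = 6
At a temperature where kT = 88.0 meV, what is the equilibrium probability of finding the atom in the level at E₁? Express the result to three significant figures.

Eᵢ/kT = 0.53068, 2.0341, 2.6023, 5.2841.
Z = Σ gᵢe^(−Eᵢ/kT) = 2·e^(−0.53068) + 1·e^(−2.0341) + 2·e^(−2.6023) + 6·e^(−5.2841) = 1.1764 + 0.13080 + 0.14821 + 0.030430 = 1.4858.
P₁ = g₁ e^(−E₁/kT) / Z = 0.13080/1.4858 = 0.0880.

0.0880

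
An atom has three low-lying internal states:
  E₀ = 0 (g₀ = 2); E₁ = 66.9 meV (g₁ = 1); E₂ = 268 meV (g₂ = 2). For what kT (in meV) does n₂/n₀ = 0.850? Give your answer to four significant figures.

n₂/n₀ = (g₂/g₀) exp[−(E₂−E₀)/kT] = 0.850.
⇒ (E₂−E₀)/kT = ln((2/2)/0.850) = ln(1.17647) = 0.162518.
kT = 268 meV / 0.162518 = 1649 meV.

1649 meV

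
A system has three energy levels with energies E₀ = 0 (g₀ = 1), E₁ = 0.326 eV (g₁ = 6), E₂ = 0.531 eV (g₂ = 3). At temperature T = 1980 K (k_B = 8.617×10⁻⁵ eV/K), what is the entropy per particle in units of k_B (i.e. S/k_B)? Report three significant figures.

1.75

k_BT = 8.617×10⁻⁵ × 1980 K = 0.17062 eV.
Eᵢ/kT = 0, 1.9107, 3.1122.
Z = Σ gᵢe^(−Eᵢ/kT) = 1·e^(−0) + 6·e^(−1.9107) + 3·e^(−3.1122) = 1.0000 + 0.88786 + 0.13351 = 2.0214.
⟨E⟩ = Σ EᵢPᵢ = 0.17826 eV.
S/k_B = ln Z + ⟨E⟩/kT = ln(2.0214) + 0.17826/0.17062 = 0.70379 + 1.0448 = 1.75.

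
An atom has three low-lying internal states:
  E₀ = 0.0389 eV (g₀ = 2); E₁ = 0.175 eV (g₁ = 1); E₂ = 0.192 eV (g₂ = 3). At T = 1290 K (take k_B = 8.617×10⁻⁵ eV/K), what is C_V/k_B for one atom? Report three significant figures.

0.404

k_BT = 8.617×10⁻⁵ × 1290 K = 0.11116 eV.
Eᵢ/kT = 0.34995, 1.5743, 1.7272.
Z = Σ gᵢe^(−Eᵢ/kT) = 2·e^(−0.34995) + 1·e^(−1.5743) + 3·e^(−1.7272) = 1.4094 + 0.20715 + 0.53334 = 2.1499.
⟨E⟩ = 0.089994 eV, ⟨E²⟩ = 0.013088 eV².
C_V/k_B = (⟨E²⟩ − ⟨E⟩²)/(kT)² = (0.013088 − 0.0080989)/0.012357 = 0.404.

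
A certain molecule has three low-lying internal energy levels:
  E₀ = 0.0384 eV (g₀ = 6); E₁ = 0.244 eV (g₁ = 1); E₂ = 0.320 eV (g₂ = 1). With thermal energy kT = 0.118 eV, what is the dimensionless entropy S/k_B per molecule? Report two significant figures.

1.9

Eᵢ/kT = 0.3254, 2.068, 2.712.
Z = Σ gᵢe^(−Eᵢ/kT) = 6·e^(−0.3254) + 1·e^(−2.068) + 1·e^(−2.712) = 4.333 + 0.1264 + 0.06640 = 4.526.
⟨E⟩ = Σ EᵢPᵢ = 0.04827 eV.
S/k_B = ln Z + ⟨E⟩/kT = ln(4.526) + 0.04827/0.118 = 1.510 + 0.4091 = 1.9.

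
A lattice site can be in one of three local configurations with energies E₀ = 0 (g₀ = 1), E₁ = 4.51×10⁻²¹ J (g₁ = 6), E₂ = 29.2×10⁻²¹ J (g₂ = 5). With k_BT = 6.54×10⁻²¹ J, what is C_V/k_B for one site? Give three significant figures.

0.305

Eᵢ/kT = 0, 0.68960, 4.4648.
Z = Σ gᵢe^(−Eᵢ/kT) = 1·e^(−0) + 6·e^(−0.68960) + 5·e^(−4.4648) = 1.0000 + 3.0107 + 0.057535 = 4.0682.
⟨E⟩ = 3.7506, ⟨E²⟩ = 27.111.
C_V/k_B = (⟨E²⟩ − ⟨E⟩²)/(kT)² = (27.111 − 14.067)/42.772 = 0.305.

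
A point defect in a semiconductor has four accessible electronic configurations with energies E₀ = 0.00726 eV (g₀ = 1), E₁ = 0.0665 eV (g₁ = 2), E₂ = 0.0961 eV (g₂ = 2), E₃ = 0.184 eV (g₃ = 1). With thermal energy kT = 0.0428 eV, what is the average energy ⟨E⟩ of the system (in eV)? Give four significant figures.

Eᵢ/kT = 0.169626, 1.55374, 2.24533, 4.29907.
Z = Σ gᵢe^(−Eᵢ/kT) = 1·e^(−0.169626) + 2·e^(−1.55374) + 2·e^(−2.24533) + 1·e^(−4.29907) = 0.843980 + 0.422911 + 0.211785 + 0.0135812 = 1.49226.
⟨E⟩ = Σ Eᵢ gᵢe^(−Eᵢ/kT) / Z = (0.00726·0.843980 + 0.0665·0.422911 + 0.0961·0.211785 + 0.184·0.0135812) / 1.49226 = 0.03827 eV.

0.03827 eV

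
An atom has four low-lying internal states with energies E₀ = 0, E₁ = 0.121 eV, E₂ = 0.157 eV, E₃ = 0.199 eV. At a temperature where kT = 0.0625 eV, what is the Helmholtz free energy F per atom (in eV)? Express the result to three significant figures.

Eᵢ/kT = 0, 1.9360, 2.5120, 3.1840.
Z = Σ e^(−Eᵢ/kT) = e^(−0) + e^(−1.9360) + e^(−2.5120) + e^(−3.1840) = 1.0000 + 0.14428 + 0.081106 + 0.041420 = 1.2668.
F = −kT ln Z = −0.0625 × ln(1.2668) = −0.0625 × 0.23649 = -0.0148 eV.

-0.0148 eV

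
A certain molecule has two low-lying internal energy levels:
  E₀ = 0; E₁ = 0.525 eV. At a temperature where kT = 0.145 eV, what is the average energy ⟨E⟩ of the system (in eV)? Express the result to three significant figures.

0.0137 eV

Eᵢ/kT = 0, 3.6207.
Z = Σ e^(−Eᵢ/kT) = e^(−0) + e^(−3.6207) = 1.0000 + 0.026764 = 1.0268.
⟨E⟩ = Σ Eᵢ e^(−Eᵢ/kT) / Z = (0·1.0000 + 0.525·0.026764) / 1.0268 = 0.0137 eV.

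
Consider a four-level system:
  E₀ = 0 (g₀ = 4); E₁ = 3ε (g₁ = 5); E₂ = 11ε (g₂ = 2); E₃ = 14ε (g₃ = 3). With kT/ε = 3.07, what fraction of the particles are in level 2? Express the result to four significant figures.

Eᵢ/kT = 0, 0.977199, 3.58306, 4.56026.
Z = Σ gᵢe^(−Eᵢ/kT) = 4·e^(−0) + 5·e^(−0.977199) + 2·e^(−3.58306) + 3·e^(−4.56026) = 4.00000 + 1.88182 + 0.0555811 + 0.0313780 = 5.96878.
P₂ = g₂ e^(−E₂/kT) / Z = 0.0555811/5.96878 = 0.009312.

0.009312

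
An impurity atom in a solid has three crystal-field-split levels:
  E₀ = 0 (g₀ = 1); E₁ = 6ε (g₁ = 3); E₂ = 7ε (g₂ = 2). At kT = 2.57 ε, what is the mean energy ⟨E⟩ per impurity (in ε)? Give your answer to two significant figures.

1.9 ε

Eᵢ/kT = 0, 2.335, 2.724.
Z = Σ gᵢe^(−Eᵢ/kT) = 1·e^(−0) + 3·e^(−2.335) + 2·e^(−2.724) = 1.000 + 0.2904 + 0.1312 = 1.422.
⟨E⟩ = Σ Eᵢ gᵢe^(−Eᵢ/kT) / Z = (0·1.000 + 6·0.2904 + 7·0.1312) / 1.422 = 1.9 ε.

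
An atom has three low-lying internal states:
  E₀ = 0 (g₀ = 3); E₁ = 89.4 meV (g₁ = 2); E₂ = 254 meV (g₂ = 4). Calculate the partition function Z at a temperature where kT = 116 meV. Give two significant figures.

Eᵢ/kT = 0, 0.7707, 2.190.
Z = Σ gᵢe^(−Eᵢ/kT) = 3·e^(−0) + 2·e^(−0.7707) + 4·e^(−2.190) = 3.000 + 0.9254 + 0.4477 = 4.373.

Z = 4.4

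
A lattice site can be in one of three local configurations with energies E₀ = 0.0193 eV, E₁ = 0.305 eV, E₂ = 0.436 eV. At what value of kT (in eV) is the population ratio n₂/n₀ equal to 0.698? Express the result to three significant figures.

1.16 eV

n₂/n₀ = exp[−(E₂−E₀)/kT] = 0.698.
⇒ (E₂−E₀)/kT = ln(1/0.698) = ln(1.4327) = 0.35956.
kT = 0.4167 eV / 0.35956 = 1.16 eV.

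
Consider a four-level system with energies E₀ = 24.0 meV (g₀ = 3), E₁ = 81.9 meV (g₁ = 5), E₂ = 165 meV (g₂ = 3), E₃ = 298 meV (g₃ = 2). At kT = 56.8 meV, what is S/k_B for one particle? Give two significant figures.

Eᵢ/kT = 0.4225, 1.442, 2.905, 5.246.
Z = Σ gᵢe^(−Eᵢ/kT) = 3·e^(−0.4225) + 5·e^(−1.442) + 3·e^(−2.905) + 2·e^(−5.246) = 1.966 + 1.182 + 0.1642 + 0.01054 = 3.323.
⟨E⟩ = Σ EᵢPᵢ = 52.43 meV.
S/k_B = ln Z + ⟨E⟩/kT = ln(3.323) + 52.43/56.8 = 1.201 + 0.9231 = 2.1.

2.1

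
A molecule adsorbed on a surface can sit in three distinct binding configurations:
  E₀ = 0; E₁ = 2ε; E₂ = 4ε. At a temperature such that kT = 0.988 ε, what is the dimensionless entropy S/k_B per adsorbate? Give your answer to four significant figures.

0.4334

Eᵢ/kT = 0, 2.02429, 4.04858.
Z = Σ e^(−Eᵢ/kT) = e^(−0) + e^(−2.02429) + e^(−4.04858) = 1.00000 + 0.132088 + 0.0174471 = 1.14954.
⟨E⟩ = Σ EᵢPᵢ = 0.290520 ε.
S/k_B = ln Z + ⟨E⟩/kT = ln(1.14954) + 0.290520/0.988 = 0.139362 + 0.294049 = 0.4334.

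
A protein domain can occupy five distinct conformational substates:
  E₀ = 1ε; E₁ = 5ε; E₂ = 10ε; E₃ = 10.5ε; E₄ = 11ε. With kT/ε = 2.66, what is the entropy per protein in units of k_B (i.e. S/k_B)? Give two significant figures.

0.76

Eᵢ/kT = 0.3759, 1.880, 3.759, 3.947, 4.135.
Z = Σ e^(−Eᵢ/kT) = e^(−0.3759) + e^(−1.880) + e^(−3.759) + e^(−3.947) + e^(−4.135) = 0.6867 + 0.1526 + 0.02331 + 0.01931 + 0.01600 = 0.8979.
⟨E⟩ = Σ EᵢPᵢ = 2.296 ε.
S/k_B = ln Z + ⟨E⟩/kT = ln(0.8979) + 2.296/2.66 = -0.1077 + 0.8632 = 0.76.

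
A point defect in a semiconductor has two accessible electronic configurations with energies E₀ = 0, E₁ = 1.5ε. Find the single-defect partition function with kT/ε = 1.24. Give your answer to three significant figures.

Z = 1.30

Eᵢ/kT = 0, 1.2097.
Z = Σ e^(−Eᵢ/kT) = e^(−0) + e^(−1.2097) = 1.0000 + 0.29829 = 1.2983.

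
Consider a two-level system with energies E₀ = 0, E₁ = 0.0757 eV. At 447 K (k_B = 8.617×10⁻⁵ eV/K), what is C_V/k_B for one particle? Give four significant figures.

0.4163

k_BT = 8.617×10⁻⁵ × 447 K = 0.0385180 eV.
Eᵢ/kT = 0, 1.96531.
Z = Σ e^(−Eᵢ/kT) = e^(−0) + e^(−1.96531) = 1.00000 + 0.140112 = 1.14011.
⟨E⟩ = 0.00930303 eV, ⟨E²⟩ = 0.000704239 eV².
C_V/k_B = (⟨E²⟩ − ⟨E⟩²)/(kT)² = (0.000704239 − 0.0000865464)/0.00148364 = 0.4163.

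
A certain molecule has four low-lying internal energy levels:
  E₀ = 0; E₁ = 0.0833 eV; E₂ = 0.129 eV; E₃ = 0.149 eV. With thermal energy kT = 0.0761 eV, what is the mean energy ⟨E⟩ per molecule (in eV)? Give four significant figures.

Eᵢ/kT = 0, 1.09461, 1.69514, 1.95795.
Z = Σ e^(−Eᵢ/kT) = e^(−0) + e^(−1.09461) + e^(−1.69514) + e^(−1.95795) = 1.00000 + 0.334670 + 0.183574 + 0.141147 = 1.65939.
⟨E⟩ = Σ Eᵢ e^(−Eᵢ/kT) / Z = (0·1.00000 + 0.0833·0.334670 + 0.129·0.183574 + 0.149·0.141147) / 1.65939 = 0.04374 eV.

0.04374 eV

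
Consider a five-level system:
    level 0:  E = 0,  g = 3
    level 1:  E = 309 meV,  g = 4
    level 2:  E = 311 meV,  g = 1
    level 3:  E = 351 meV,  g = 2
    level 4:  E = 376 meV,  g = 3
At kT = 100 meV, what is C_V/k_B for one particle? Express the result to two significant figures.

1.0

Eᵢ/kT = 0, 3.090, 3.110, 3.510, 3.760.
Z = Σ gᵢe^(−Eᵢ/kT) = 3·e^(−0) + 4·e^(−3.090) + 1·e^(−3.110) + 2·e^(−3.510) + 3·e^(−3.760) = 3.000 + 0.1820 + 0.04460 + 0.05979 + 0.06985 = 3.356.
⟨E⟩ = 34.97 meV, ⟨E²⟩ = 11600 meV².
C_V/k_B = (⟨E²⟩ − ⟨E⟩²)/(kT)² = (11600 − 1223)/10000 = 1.0.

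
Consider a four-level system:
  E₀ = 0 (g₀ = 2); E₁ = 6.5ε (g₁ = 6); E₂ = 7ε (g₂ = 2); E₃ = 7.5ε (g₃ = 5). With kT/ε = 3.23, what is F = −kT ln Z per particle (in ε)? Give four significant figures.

-4.066 ε

Eᵢ/kT = 0, 2.01238, 2.16718, 2.32198.
Z = Σ gᵢe^(−Eᵢ/kT) = 2·e^(−0) + 6·e^(−2.01238) + 2·e^(−2.16718) + 5·e^(−2.32198) = 2.00000 + 0.802021 + 0.229000 + 0.490396 = 3.52142.
F = −kT ln Z = −3.23 × ln(3.52142) = −3.23 × 1.25886 = -4.066 ε.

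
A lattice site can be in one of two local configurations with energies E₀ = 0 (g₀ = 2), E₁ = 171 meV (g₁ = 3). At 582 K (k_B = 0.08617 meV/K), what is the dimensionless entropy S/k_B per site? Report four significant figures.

0.9026

k_BT = 0.08617 × 582 K = 50.1509 meV.
Eᵢ/kT = 0, 3.40971.
Z = Σ gᵢe^(−Eᵢ/kT) = 2·e^(−0) + 3·e^(−3.40971) = 2.00000 + 0.0991524 = 2.09915.
⟨E⟩ = Σ EᵢPᵢ = 8.07711 meV.
S/k_B = ln Z + ⟨E⟩/kT = ln(2.09915) + 8.07711/50.1509 = 0.741533 + 0.161056 = 0.9026.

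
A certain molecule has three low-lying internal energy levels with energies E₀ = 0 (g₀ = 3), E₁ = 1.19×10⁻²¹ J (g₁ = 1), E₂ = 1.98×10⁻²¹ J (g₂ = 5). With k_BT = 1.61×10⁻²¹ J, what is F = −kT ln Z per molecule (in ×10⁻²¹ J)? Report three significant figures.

Eᵢ/kT = 0, 0.73913, 1.2298.
Z = Σ gᵢe^(−Eᵢ/kT) = 3·e^(−0) + 1·e^(−0.73913) + 5·e^(−1.2298) = 3.0000 + 0.47753 + 1.4618 = 4.9393.
F = −kT ln Z = −1.61 × ln(4.9393) = −1.61 × 1.5972 = -2.57 ×10⁻²¹ J.

-2.57 ×10⁻²¹ J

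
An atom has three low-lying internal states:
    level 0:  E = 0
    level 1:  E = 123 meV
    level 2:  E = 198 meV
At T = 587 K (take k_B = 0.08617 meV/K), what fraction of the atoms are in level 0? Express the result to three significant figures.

0.903

k_BT = 0.08617 × 587 K = 50.582 meV.
Eᵢ/kT = 0, 2.4317, 3.9144.
Z = Σ e^(−Eᵢ/kT) = e^(−0) + e^(−2.4317) + e^(−3.9144) = 1.0000 + 0.087887 + 0.019953 = 1.1078.
P₀ = e^(−E₀/kT) / Z = 1.0000/1.1078 = 0.903.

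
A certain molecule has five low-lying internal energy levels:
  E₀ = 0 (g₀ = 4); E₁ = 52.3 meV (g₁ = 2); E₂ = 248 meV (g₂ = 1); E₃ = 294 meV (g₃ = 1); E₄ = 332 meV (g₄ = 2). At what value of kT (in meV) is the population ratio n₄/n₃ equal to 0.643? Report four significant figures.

n₄/n₃ = (g₄/g₃) exp[−(E₄−E₃)/kT] = 0.643.
⇒ (E₄−E₃)/kT = ln((2/1)/0.643) = ln(3.11042) = 1.13476.
kT = 38 meV / 1.13476 = 33.49 meV.

33.49 meV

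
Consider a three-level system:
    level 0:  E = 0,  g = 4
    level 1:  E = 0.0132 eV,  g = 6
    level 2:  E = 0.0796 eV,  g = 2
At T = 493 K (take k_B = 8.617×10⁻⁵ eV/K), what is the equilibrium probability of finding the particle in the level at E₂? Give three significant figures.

k_BT = 8.617×10⁻⁵ × 493 K = 0.042482 eV.
Eᵢ/kT = 0, 0.31072, 1.8737.
Z = Σ gᵢe^(−Eᵢ/kT) = 4·e^(−0) + 6·e^(−0.31072) + 2·e^(−1.8737) = 4.0000 + 4.3975 + 0.30711 = 8.7046.
P₂ = g₂ e^(−E₂/kT) / Z = 0.30711/8.7046 = 0.0353.

0.0353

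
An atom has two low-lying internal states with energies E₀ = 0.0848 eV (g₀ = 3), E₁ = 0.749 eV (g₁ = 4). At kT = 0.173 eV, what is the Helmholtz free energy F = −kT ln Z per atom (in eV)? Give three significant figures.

Eᵢ/kT = 0.49017, 4.3295.
Z = Σ gᵢe^(−Eᵢ/kT) = 3·e^(−0.49017) + 4·e^(−4.3295) = 1.8376 + 0.052697 = 1.8903.
F = −kT ln Z = −0.173 × ln(1.8903) = −0.173 × 0.63674 = -0.110 eV.

-0.110 eV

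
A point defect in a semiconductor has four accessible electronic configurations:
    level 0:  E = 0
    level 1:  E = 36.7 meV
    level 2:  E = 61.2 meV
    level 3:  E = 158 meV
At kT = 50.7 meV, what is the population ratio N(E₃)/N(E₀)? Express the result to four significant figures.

n₃/n₀ = exp[−(E₃−E₀)/kT] = exp(−(158 meV)/(50.7 meV)) = exp(-3.11637) = 0.04432.

0.04432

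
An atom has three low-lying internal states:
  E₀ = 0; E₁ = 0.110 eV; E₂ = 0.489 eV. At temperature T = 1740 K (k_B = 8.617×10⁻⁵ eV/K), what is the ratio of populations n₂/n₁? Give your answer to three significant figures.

0.0798

k_BT = 8.617×10⁻⁵ × 1740 K = 0.14994 eV.
n₂/n₁ = exp[−(E₂−E₁)/kT] = exp(−(0.379 eV)/(0.14994 eV)) = exp(-2.5277) = 0.0798.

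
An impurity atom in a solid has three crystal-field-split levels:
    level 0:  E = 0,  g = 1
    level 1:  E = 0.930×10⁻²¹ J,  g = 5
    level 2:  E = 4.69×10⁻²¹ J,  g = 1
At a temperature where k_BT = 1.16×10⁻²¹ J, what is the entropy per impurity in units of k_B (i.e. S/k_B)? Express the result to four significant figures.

1.755

Eᵢ/kT = 0, 0.801724, 4.04310.
Z = Σ gᵢe^(−Eᵢ/kT) = 1·e^(−0) + 5·e^(−0.801724) + 1·e^(−4.04310) = 1.00000 + 2.24277 + 0.0175430 = 3.26031.
⟨E⟩ = Σ EᵢPᵢ = 0.664984 ×10⁻²¹ J.
S/k_B = ln Z + ⟨E⟩/kT = ln(3.26031) + 0.664984/1.16 = 1.18182 + 0.573262 = 1.755.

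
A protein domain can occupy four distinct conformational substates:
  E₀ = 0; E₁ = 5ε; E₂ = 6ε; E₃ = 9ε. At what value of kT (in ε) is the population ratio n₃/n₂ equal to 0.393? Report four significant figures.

n₃/n₂ = exp[−(E₃−E₂)/kT] = 0.393.
⇒ (E₃−E₂)/kT = ln(1/0.393) = ln(2.54453) = 0.933946.
kT = 3ε / 0.933946 = 3.212 ε.

3.212 ε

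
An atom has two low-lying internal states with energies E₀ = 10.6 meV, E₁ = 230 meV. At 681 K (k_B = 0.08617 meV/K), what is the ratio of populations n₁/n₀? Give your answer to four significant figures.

0.02378

k_BT = 0.08617 × 681 K = 58.6818 meV.
n₁/n₀ = exp[−(E₁−E₀)/kT] = exp(−(219.4 meV)/(58.6818 meV)) = exp(-3.73881) = 0.02378.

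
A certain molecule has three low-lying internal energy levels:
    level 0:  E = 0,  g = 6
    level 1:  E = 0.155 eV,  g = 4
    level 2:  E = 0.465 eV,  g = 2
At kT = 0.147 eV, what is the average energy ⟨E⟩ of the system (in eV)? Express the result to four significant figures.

Eᵢ/kT = 0, 1.05442, 3.16327.
Z = Σ gᵢe^(−Eᵢ/kT) = 6·e^(−0) + 4·e^(−1.05442) + 2·e^(−3.16327) = 6.00000 + 1.39358 + 0.0845745 = 7.47815.
⟨E⟩ = Σ Eᵢ gᵢe^(−Eᵢ/kT) / Z = (0·6.00000 + 0.155·1.39358 + 0.465·0.0845745) / 7.47815 = 0.03414 eV.

0.03414 eV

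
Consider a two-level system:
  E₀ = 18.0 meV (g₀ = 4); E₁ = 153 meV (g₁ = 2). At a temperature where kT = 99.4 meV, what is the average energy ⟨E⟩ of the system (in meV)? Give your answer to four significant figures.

33.38 meV

Eᵢ/kT = 0.181087, 1.53924.
Z = Σ gᵢe^(−Eᵢ/kT) = 4·e^(−0.181087) + 2·e^(−1.53924) = 3.33745 + 0.429088 = 3.76654.
⟨E⟩ = Σ Eᵢ gᵢe^(−Eᵢ/kT) / Z = (18.0·3.33745 + 153·0.429088) / 3.76654 = 33.38 meV.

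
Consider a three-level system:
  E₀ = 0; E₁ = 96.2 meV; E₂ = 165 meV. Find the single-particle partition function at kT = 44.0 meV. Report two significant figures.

Z = 1.1

Eᵢ/kT = 0, 2.186, 3.750.
Z = Σ e^(−Eᵢ/kT) = e^(−0) + e^(−2.186) + e^(−3.750) = 1.000 + 0.1124 + 0.02352 = 1.136.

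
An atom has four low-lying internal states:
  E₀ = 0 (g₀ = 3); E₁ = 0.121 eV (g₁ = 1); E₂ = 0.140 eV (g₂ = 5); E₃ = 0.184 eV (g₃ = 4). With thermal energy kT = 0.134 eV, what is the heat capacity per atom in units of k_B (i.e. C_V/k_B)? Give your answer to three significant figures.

0.335

Eᵢ/kT = 0, 0.90299, 1.0448, 1.3731.
Z = Σ gᵢe^(−Eᵢ/kT) = 3·e^(−0) + 1·e^(−0.90299) + 5·e^(−1.0448) + 4·e^(−1.3731) = 3.0000 + 0.40536 + 1.7588 + 1.0133 = 6.1775.
⟨E⟩ = 0.077981 eV, ⟨E²⟩ = 0.012094 eV².
C_V/k_B = (⟨E²⟩ − ⟨E⟩²)/(kT)² = (0.012094 − 0.0060810)/0.017956 = 0.335.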